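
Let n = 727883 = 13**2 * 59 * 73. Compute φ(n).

651456

φ(727883) = 727883 · (1 − 1/13) · (1 − 1/59) · (1 − 1/73)
       = 727883 · 50112/55991 = 651456.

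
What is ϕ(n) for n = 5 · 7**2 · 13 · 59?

φ(5) = 5 − 1 = 4.
φ(7^2) = 7^1·(7−1) = 7·6 = 42.
φ(13) = 13 − 1 = 12.
φ(59) = 59 − 1 = 58.
φ(187915) = 4 × 42 × 12 × 58 = 116928.

116928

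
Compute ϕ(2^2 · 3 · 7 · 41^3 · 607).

977938560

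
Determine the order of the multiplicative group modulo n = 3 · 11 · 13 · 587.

φ(251823) = 251823 · (1 − 1/3) · (1 − 1/11) · (1 − 1/13) · (1 − 1/587)
       = 251823 · 140640/251823 = 140640.

140640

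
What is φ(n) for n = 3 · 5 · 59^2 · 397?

φ(3) = 3 − 1 = 2.
φ(5) = 5 − 1 = 4.
φ(59^2) = 59^2 − 59^1 = 3481 − 59 = 3422.
φ(397) = 397 − 1 = 396.
Since φ is multiplicative, φ(20729355) = 2 · 4 · 3422 · 396 = 10840896.

10840896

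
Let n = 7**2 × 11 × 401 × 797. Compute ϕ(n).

φ(172262783) = 172262783 · (1 − 1/7) · (1 − 1/11) · (1 − 1/401) · (1 − 1/797)
       = 172262783 · 19104000/24608969 = 133728000.

133728000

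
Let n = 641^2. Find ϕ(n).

φ(410881) = 410881 · (1 − 1/641)
       = 410881 · 640/641 = 410240.

410240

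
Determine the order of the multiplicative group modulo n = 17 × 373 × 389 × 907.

2092294656

φ(2237250643) = 2237250643 · (1 − 1/17) · (1 − 1/373) · (1 − 1/389) · (1 − 1/907)
       = 2237250643 · 2092294656/2237250643 = 2092294656.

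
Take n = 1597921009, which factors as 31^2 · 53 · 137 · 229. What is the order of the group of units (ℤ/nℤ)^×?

1499546880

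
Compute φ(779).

720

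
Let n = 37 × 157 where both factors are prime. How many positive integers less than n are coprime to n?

φ(37) = 37 − 1 = 36.
φ(157) = 157 − 1 = 156.
Since φ is multiplicative, φ(5809) = 36 · 156 = 5616.

5616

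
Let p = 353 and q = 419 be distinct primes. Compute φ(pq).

φ(pq) = (p−1)(q−1) = 352 · 418 = 147136.

147136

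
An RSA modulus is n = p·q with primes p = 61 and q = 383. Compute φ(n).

22920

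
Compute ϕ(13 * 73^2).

φ(69277) = 69277 · (1 − 1/13) · (1 − 1/73)
       = 69277 · 864/949 = 63072.

63072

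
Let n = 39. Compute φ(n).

24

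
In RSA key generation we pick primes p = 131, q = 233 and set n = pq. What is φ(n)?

30160

φ(131) = 131 − 1 = 130.
φ(233) = 233 − 1 = 232.
Multiply: 130 · 232 = 30160.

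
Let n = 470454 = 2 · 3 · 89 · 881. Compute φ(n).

154880

φ(470454) = 470454 · (1 − 1/2) · (1 − 1/3) · (1 − 1/89) · (1 − 1/881)
       = 470454 · 154880/470454 = 154880.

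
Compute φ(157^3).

φ(157^3) = 157^2·(157−1) = 24649·156 = 3845244.

3845244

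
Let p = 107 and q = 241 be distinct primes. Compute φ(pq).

25440

For distinct primes, φ(pq) = (p−1)(q−1) = 106 × 240 = 25440.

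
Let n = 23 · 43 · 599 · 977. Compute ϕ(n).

539290752

φ(578785547) = 578785547 · (1 − 1/23) · (1 − 1/43) · (1 − 1/599) · (1 − 1/977)
       = 578785547 · 539290752/578785547 = 539290752.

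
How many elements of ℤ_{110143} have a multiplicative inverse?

Prime factorization: 110143 = 11 · 17 · 19 · 31.
φ(110143) = 110143 · (1 − 1/11) · (1 − 1/17) · (1 − 1/19) · (1 − 1/31)
       = 110143 · 86400/110143 = 86400.

86400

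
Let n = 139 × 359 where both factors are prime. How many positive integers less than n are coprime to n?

49404

φ(139) = 139 − 1 = 138.
φ(359) = 359 − 1 = 358.
Since φ is multiplicative, φ(49901) = 138 · 358 = 49404.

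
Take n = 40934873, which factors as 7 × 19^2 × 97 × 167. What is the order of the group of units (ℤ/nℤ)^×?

φ(40934873) = 40934873 · (1 − 1/7) · (1 − 1/19) · (1 − 1/97) · (1 − 1/167)
       = 40934873 · 1721088/2154467 = 32700672.

32700672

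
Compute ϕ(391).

352

391 = 17 · 23.
φ(391) = 391 · (1 − 1/17) · (1 − 1/23)
       = 391 · 352/391 = 352.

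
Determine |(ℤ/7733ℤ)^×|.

6480

Prime factorization: 7733 = 11 · 19 · 37.
φ(11) = 11 − 1 = 10.
φ(19) = 19 − 1 = 18.
φ(37) = 37 − 1 = 36.
Since φ is multiplicative, φ(7733) = 10 · 18 · 36 = 6480.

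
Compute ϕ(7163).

6048

Factor 7163: 7163 = 13 * 19 * 29.
φ(7163) = 7163 · (1 − 1/13) · (1 − 1/19) · (1 − 1/29)
       = 7163 · 6048/7163 = 6048.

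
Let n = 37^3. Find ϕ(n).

φ(37^3) = 37^3 − 37^2 = 50653 − 1369 = 49284.

49284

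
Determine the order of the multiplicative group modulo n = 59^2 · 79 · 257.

68330496

φ(70674743) = 70674743 · (1 − 1/59) · (1 − 1/79) · (1 − 1/257)
       = 70674743 · 1158144/1197877 = 68330496.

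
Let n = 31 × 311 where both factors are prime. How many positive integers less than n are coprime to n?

φ(n) = (p − 1)(q − 1) = (31−1)(311−1) = 30·310 = 9300.

9300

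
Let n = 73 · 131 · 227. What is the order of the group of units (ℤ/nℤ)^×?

φ(2170801) = 2170801 · (1 − 1/73) · (1 − 1/131) · (1 − 1/227)
       = 2170801 · 2115360/2170801 = 2115360.

2115360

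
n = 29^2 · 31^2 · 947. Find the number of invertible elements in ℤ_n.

714381360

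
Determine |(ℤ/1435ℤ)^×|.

960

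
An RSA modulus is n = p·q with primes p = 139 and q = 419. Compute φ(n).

φ(58241) = 58241 · (1 − 1/139) · (1 − 1/419)
       = 58241 · 57684/58241 = 57684.

57684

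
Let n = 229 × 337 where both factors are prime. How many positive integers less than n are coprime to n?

φ(229) = 229 − 1 = 228.
φ(337) = 337 − 1 = 336.
Multiply: 228 · 336 = 76608.

76608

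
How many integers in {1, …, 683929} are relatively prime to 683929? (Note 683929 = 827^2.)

683102

φ(683929) = 683929 · (1 − 1/827)
       = 683929 · 826/827 = 683102.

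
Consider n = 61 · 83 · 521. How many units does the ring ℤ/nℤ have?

2558400

φ(61) = 61 − 1 = 60.
φ(83) = 83 − 1 = 82.
φ(521) = 521 − 1 = 520.
φ(2637823) = 60 × 82 × 520 = 2558400.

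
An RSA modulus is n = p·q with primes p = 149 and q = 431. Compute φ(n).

63640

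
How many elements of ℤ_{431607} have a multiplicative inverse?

246400

First factor: 431607 = 3 * 11^2 * 29 * 41.
φ(431607) = 431607 · (1 − 1/3) · (1 − 1/11) · (1 − 1/29) · (1 − 1/41)
       = 431607 · 22400/39237 = 246400.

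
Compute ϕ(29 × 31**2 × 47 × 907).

1085243040

φ(1188027601) = 1188027601 · (1 − 1/29) · (1 − 1/31) · (1 − 1/47) · (1 − 1/907)
       = 1188027601 · 35007840/38323471 = 1085243040.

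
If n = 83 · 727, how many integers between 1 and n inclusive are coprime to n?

φ(60341) = 60341 · (1 − 1/83) · (1 − 1/727)
       = 60341 · 59532/60341 = 59532.

59532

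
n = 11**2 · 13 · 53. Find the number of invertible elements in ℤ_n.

φ(11^2) = 11^1·(11−1) = 11·10 = 110.
φ(13) = 13 − 1 = 12.
φ(53) = 53 − 1 = 52.
φ(83369) = 110 × 12 × 52 = 68640.

68640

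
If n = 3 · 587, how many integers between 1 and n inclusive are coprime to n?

1172

φ(1761) = 1761 · (1 − 1/3) · (1 − 1/587)
       = 1761 · 1172/1761 = 1172.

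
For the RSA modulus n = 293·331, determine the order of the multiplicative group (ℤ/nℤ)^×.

φ(pq) = (p−1)(q−1) = 292 · 330 = 96360.

96360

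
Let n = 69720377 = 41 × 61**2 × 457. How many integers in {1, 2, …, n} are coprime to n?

66758400

φ(69720377) = 69720377 · (1 − 1/41) · (1 − 1/61) · (1 − 1/457)
       = 69720377 · 1094400/1142957 = 66758400.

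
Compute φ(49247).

49247 = 11^3 · 37.
φ(11^3) = 11^2·(11−1) = 121·10 = 1210.
φ(37) = 37 − 1 = 36.
Since φ is multiplicative, φ(49247) = 1210 · 36 = 43560.

43560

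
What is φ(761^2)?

578360

φ(761^2) = 761^1·(761−1) = 761·760 = 578360.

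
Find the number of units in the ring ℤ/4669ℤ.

3696

First factor: 4669 = 7 * 23 * 29.
φ(4669) = 4669 · (1 − 1/7) · (1 − 1/23) · (1 − 1/29)
       = 4669 · 3696/4669 = 3696.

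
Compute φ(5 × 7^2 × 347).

φ(5) = 5 − 1 = 4.
φ(7^2) = 7^2 − 7^1 = 49 − 7 = 42.
φ(347) = 347 − 1 = 346.
Since φ is multiplicative, φ(85015) = 4 · 42 · 346 = 58128.

58128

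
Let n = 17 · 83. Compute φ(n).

1312

φ(17) = 17 − 1 = 16.
φ(83) = 83 − 1 = 82.
Multiply: 16 · 82 = 1312.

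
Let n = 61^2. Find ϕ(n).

φ(3721) = 3721 · (1 − 1/61)
       = 3721 · 60/61 = 3660.

3660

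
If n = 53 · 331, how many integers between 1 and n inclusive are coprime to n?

φ(17543) = 17543 · (1 − 1/53) · (1 − 1/331)
       = 17543 · 17160/17543 = 17160.

17160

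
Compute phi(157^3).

φ(157^3) = 157^2·(157−1) = 24649·156 = 3845244.

3845244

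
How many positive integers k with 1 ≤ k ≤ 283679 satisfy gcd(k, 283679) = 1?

Prime factorization: 283679 = 11 × 17 × 37 × 41.
φ(283679) = 283679 · (1 − 1/11) · (1 − 1/17) · (1 − 1/37) · (1 − 1/41)
       = 283679 · 230400/283679 = 230400.

230400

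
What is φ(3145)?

Factor 3145: 3145 = 5 · 17 · 37.
φ(3145) = 3145 · (1 − 1/5) · (1 − 1/17) · (1 − 1/37)
       = 3145 · 2304/3145 = 2304.

2304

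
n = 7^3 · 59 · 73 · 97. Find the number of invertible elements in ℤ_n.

φ(7^3) = 7^2·(7−1) = 49·6 = 294.
φ(59) = 59 − 1 = 58.
φ(73) = 73 − 1 = 72.
φ(97) = 97 − 1 = 96.
Since φ is multiplicative, φ(143298197) = 294 · 58 · 72 · 96 = 117863424.

117863424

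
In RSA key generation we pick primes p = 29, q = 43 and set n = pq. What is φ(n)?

φ(1247) = 1247 · (1 − 1/29) · (1 − 1/43)
       = 1247 · 1176/1247 = 1176.

1176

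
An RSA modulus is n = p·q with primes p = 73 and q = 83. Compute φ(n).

φ(pq) = (p−1)(q−1) = 72 · 82 = 5904.

5904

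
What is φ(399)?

216

399 = 3 · 7 · 19.
φ(399) = 399 · (1 − 1/3) · (1 − 1/7) · (1 − 1/19)
       = 399 · 216/399 = 216.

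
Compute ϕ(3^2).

6

φ(3^2) = 3^1·(3−1) = 3·2 = 6.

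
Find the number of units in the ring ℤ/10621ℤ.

9072

First factor: 10621 = 13 · 19 · 43.
φ(10621) = 10621 · (1 − 1/13) · (1 − 1/19) · (1 − 1/43)
       = 10621 · 9072/10621 = 9072.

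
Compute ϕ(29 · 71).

φ(2059) = 2059 · (1 − 1/29) · (1 − 1/71)
       = 2059 · 1960/2059 = 1960.

1960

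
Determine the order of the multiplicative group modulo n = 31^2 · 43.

39060

φ(41323) = 41323 · (1 − 1/31) · (1 − 1/43)
       = 41323 · 1260/1333 = 39060.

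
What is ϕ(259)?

216

Prime factorization: 259 = 7 · 37.
φ(7) = 7 − 1 = 6.
φ(37) = 37 − 1 = 36.
φ(259) = 6 × 36 = 216.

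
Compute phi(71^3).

φ(357911) = 357911 · (1 − 1/71)
       = 357911 · 70/71 = 352870.

352870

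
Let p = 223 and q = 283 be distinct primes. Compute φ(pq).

62604

φ(pq) = (p−1)(q−1) = 222 · 282 = 62604.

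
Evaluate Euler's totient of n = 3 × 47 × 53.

4784

φ(7473) = 7473 · (1 − 1/3) · (1 − 1/47) · (1 − 1/53)
       = 7473 · 4784/7473 = 4784.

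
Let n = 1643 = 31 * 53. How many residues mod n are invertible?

1560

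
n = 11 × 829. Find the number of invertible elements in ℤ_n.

φ(9119) = 9119 · (1 − 1/11) · (1 − 1/829)
       = 9119 · 8280/9119 = 8280.

8280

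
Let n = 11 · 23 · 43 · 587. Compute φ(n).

5414640

φ(11) = 11 − 1 = 10.
φ(23) = 23 − 1 = 22.
φ(43) = 43 − 1 = 42.
φ(587) = 587 − 1 = 586.
Since φ is multiplicative, φ(6385973) = 10 · 22 · 42 · 586 = 5414640.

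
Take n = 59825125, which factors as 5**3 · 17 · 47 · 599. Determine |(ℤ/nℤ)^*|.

44012800

φ(5^3) = 5^2·(5−1) = 25·4 = 100.
φ(17) = 17 − 1 = 16.
φ(47) = 47 − 1 = 46.
φ(599) = 599 − 1 = 598.
Since φ is multiplicative, φ(59825125) = 100 · 16 · 46 · 598 = 44012800.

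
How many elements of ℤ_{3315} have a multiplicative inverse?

1536

Prime factorization: 3315 = 3 · 5 · 13 · 17.
φ(3) = 3 − 1 = 2.
φ(5) = 5 − 1 = 4.
φ(13) = 13 − 1 = 12.
φ(17) = 17 − 1 = 16.
Multiply: 2 · 4 · 12 · 16 = 1536.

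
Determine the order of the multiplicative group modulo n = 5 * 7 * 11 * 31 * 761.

5472000

φ(9082535) = 9082535 · (1 − 1/5) · (1 − 1/7) · (1 − 1/11) · (1 − 1/31) · (1 − 1/761)
       = 9082535 · 5472000/9082535 = 5472000.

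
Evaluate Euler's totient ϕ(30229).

27216

First factor: 30229 = 19 * 37 * 43.
φ(30229) = 30229 · (1 − 1/19) · (1 − 1/37) · (1 − 1/43)
       = 30229 · 27216/30229 = 27216.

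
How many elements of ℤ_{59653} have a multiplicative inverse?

49280

Factor 59653: 59653 = 11^2 · 17 · 29.
φ(59653) = 59653 · (1 − 1/11) · (1 − 1/17) · (1 − 1/29)
       = 59653 · 4480/5423 = 49280.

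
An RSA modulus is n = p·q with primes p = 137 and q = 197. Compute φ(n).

φ(26989) = 26989 · (1 − 1/137) · (1 − 1/197)
       = 26989 · 26656/26989 = 26656.

26656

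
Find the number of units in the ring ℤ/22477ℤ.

Factor 22477: 22477 = 7 · 13**2 · 19.
φ(7) = 7 − 1 = 6.
φ(13^2) = 13^2 − 13^1 = 169 − 13 = 156.
φ(19) = 19 − 1 = 18.
φ(22477) = 6 × 156 × 18 = 16848.

16848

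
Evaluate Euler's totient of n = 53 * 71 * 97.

φ(365011) = 365011 · (1 − 1/53) · (1 − 1/71) · (1 − 1/97)
       = 365011 · 349440/365011 = 349440.

349440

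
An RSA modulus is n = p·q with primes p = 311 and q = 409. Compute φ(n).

φ(311) = 311 − 1 = 310.
φ(409) = 409 − 1 = 408.
Multiply: 310 · 408 = 126480.

126480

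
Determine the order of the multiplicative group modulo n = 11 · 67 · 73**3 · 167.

φ(11) = 11 − 1 = 10.
φ(67) = 67 − 1 = 66.
φ(73^3) = 73^3 − 73^2 = 389017 − 5329 = 383688.
φ(167) = 167 − 1 = 166.
φ(47879823343) = 10 × 66 × 383688 × 166 = 42036857280.

42036857280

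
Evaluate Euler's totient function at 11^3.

1210

φ(1331) = 1331 · (1 − 1/11)
       = 1331 · 10/11 = 1210.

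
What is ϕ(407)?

First factor: 407 = 11 * 37.
φ(11) = 11 − 1 = 10.
φ(37) = 37 − 1 = 36.
Since φ is multiplicative, φ(407) = 10 · 36 = 360.

360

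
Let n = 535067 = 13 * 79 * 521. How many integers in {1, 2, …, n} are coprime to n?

486720

φ(13) = 13 − 1 = 12.
φ(79) = 79 − 1 = 78.
φ(521) = 521 − 1 = 520.
Since φ is multiplicative, φ(535067) = 12 · 78 · 520 = 486720.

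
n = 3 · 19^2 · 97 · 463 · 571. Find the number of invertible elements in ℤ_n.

17291957760

φ(27772648023) = 27772648023 · (1 − 1/3) · (1 − 1/19) · (1 − 1/97) · (1 − 1/463) · (1 − 1/571)
       = 27772648023 · 910103040/1461718317 = 17291957760.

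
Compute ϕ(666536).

279552

666536 = 2^3 × 13^2 × 17 × 29.
φ(666536) = 666536 · (1 − 1/2) · (1 − 1/13) · (1 − 1/17) · (1 − 1/29)
       = 666536 · 5376/12818 = 279552.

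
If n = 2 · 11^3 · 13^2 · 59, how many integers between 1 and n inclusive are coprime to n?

φ(26542802) = 26542802 · (1 − 1/2) · (1 − 1/11) · (1 − 1/13) · (1 − 1/59)
       = 26542802 · 6960/16874 = 10948080.

10948080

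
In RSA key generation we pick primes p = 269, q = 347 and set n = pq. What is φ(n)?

92728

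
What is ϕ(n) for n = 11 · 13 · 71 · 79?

655200

φ(802087) = 802087 · (1 − 1/11) · (1 − 1/13) · (1 − 1/71) · (1 − 1/79)
       = 802087 · 655200/802087 = 655200.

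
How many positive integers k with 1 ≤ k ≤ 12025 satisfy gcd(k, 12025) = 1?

8640

12025 = 5**2 * 13 * 37.
φ(5^2) = 5^2 − 5^1 = 25 − 5 = 20.
φ(13) = 13 − 1 = 12.
φ(37) = 37 − 1 = 36.
Multiply: 20 · 12 · 36 = 8640.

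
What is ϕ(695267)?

598752

First factor: 695267 = 19 · 23 · 37 · 43.
φ(19) = 19 − 1 = 18.
φ(23) = 23 − 1 = 22.
φ(37) = 37 − 1 = 36.
φ(43) = 43 − 1 = 42.
Multiply: 18 · 22 · 36 · 42 = 598752.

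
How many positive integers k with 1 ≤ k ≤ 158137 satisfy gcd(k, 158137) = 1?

Prime factorization: 158137 = 7 * 19 * 29 * 41.
φ(7) = 7 − 1 = 6.
φ(19) = 19 − 1 = 18.
φ(29) = 29 − 1 = 28.
φ(41) = 41 − 1 = 40.
φ(158137) = 6 × 18 × 28 × 40 = 120960.

120960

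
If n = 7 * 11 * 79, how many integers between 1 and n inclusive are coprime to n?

φ(7) = 7 − 1 = 6.
φ(11) = 11 − 1 = 10.
φ(79) = 79 − 1 = 78.
φ(6083) = 6 × 10 × 78 = 4680.

4680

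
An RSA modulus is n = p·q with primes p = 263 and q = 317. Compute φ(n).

82792

φ(pq) = (p−1)(q−1) = 262 · 316 = 82792.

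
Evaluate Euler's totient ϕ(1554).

Factor 1554: 1554 = 2 × 3 × 7 × 37.
φ(2) = 2 − 1 = 1.
φ(3) = 3 − 1 = 2.
φ(7) = 7 − 1 = 6.
φ(37) = 37 − 1 = 36.
φ(1554) = 1 × 2 × 6 × 36 = 432.

432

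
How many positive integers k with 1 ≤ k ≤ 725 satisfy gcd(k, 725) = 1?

560

Factor 725: 725 = 5**2 · 29.
φ(725) = 725 · (1 − 1/5) · (1 − 1/29)
       = 725 · 112/145 = 560.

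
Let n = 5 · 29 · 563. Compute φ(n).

φ(5) = 5 − 1 = 4.
φ(29) = 29 − 1 = 28.
φ(563) = 563 − 1 = 562.
Multiply: 4 · 28 · 562 = 62944.

62944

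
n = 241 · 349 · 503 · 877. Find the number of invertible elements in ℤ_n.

36728087040

φ(37103087279) = 37103087279 · (1 − 1/241) · (1 − 1/349) · (1 − 1/503) · (1 − 1/877)
       = 37103087279 · 36728087040/37103087279 = 36728087040.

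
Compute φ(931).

756

Prime factorization: 931 = 7^2 · 19.
φ(7^2) = 7^1·(7−1) = 7·6 = 42.
φ(19) = 19 − 1 = 18.
Since φ is multiplicative, φ(931) = 42 · 18 = 756.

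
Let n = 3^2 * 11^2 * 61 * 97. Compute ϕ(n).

φ(3^2) = 3^2 − 3^1 = 9 − 3 = 6.
φ(11^2) = 11^1·(11−1) = 11·10 = 110.
φ(61) = 61 − 1 = 60.
φ(97) = 97 − 1 = 96.
Multiply: 6 · 110 · 60 · 96 = 3801600.

3801600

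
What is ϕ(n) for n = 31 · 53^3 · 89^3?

φ(3253563764203) = 3253563764203 · (1 − 1/31) · (1 − 1/53) · (1 − 1/89)
       = 3253563764203 · 137280/146227 = 3054492217920.

3054492217920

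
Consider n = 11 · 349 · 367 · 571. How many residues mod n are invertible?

φ(11) = 11 − 1 = 10.
φ(349) = 349 − 1 = 348.
φ(367) = 367 − 1 = 366.
φ(571) = 571 − 1 = 570.
Multiply: 10 · 348 · 366 · 570 = 725997600.

725997600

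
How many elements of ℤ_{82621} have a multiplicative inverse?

First factor: 82621 = 7 × 11 × 29 × 37.
φ(7) = 7 − 1 = 6.
φ(11) = 11 − 1 = 10.
φ(29) = 29 − 1 = 28.
φ(37) = 37 − 1 = 36.
Since φ is multiplicative, φ(82621) = 6 · 10 · 28 · 36 = 60480.

60480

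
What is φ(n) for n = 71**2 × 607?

3011820

φ(3059887) = 3059887 · (1 − 1/71) · (1 − 1/607)
       = 3059887 · 42420/43097 = 3011820.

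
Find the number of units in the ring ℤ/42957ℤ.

27216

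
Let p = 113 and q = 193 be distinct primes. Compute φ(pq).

21504

φ(21809) = 21809 · (1 − 1/113) · (1 − 1/193)
       = 21809 · 21504/21809 = 21504.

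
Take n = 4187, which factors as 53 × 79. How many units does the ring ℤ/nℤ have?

4056

φ(53) = 53 − 1 = 52.
φ(79) = 79 − 1 = 78.
φ(4187) = 52 × 78 = 4056.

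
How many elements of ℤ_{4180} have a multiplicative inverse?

First factor: 4180 = 2^2 · 5 · 11 · 19.
φ(4180) = 4180 · (1 − 1/2) · (1 − 1/5) · (1 − 1/11) · (1 − 1/19)
       = 4180 · 720/2090 = 1440.

1440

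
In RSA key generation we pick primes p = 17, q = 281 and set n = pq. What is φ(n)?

4480

φ(n) = (p − 1)(q − 1) = (17−1)(281−1) = 16·280 = 4480.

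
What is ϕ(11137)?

9072

First factor: 11137 = 7 * 37 * 43.
φ(7) = 7 − 1 = 6.
φ(37) = 37 − 1 = 36.
φ(43) = 43 − 1 = 42.
Multiply: 6 · 36 · 42 = 9072.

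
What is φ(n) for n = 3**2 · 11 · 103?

6120

φ(10197) = 10197 · (1 − 1/3) · (1 − 1/11) · (1 − 1/103)
       = 10197 · 2040/3399 = 6120.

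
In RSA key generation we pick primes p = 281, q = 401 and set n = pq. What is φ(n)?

112000

For distinct primes, φ(pq) = (p−1)(q−1) = 280 × 400 = 112000.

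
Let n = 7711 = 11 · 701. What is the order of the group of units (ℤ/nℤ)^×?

7000

φ(7711) = 7711 · (1 − 1/11) · (1 − 1/701)
       = 7711 · 7000/7711 = 7000.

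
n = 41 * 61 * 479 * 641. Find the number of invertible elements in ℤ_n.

734208000

φ(767904539) = 767904539 · (1 − 1/41) · (1 − 1/61) · (1 − 1/479) · (1 − 1/641)
       = 767904539 · 734208000/767904539 = 734208000.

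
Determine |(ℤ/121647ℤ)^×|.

Factor 121647: 121647 = 3 * 23 * 41 * 43.
φ(121647) = 121647 · (1 − 1/3) · (1 − 1/23) · (1 − 1/41) · (1 − 1/43)
       = 121647 · 73920/121647 = 73920.

73920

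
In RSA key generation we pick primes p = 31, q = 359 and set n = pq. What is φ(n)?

For distinct primes, φ(pq) = (p−1)(q−1) = 30 × 358 = 10740.

10740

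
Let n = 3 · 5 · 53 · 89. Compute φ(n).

36608

φ(70755) = 70755 · (1 − 1/3) · (1 − 1/5) · (1 − 1/53) · (1 − 1/89)
       = 70755 · 36608/70755 = 36608.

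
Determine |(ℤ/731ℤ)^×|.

672

731 = 17 * 43.
φ(731) = 731 · (1 − 1/17) · (1 − 1/43)
       = 731 · 672/731 = 672.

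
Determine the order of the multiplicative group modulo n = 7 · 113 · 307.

205632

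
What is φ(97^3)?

φ(97^3) = 97^3 − 97^2 = 912673 − 9409 = 903264.

903264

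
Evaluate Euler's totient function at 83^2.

φ(6889) = 6889 · (1 − 1/83)
       = 6889 · 82/83 = 6806.

6806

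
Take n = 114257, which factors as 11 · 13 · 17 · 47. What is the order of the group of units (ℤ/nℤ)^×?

φ(11) = 11 − 1 = 10.
φ(13) = 13 − 1 = 12.
φ(17) = 17 − 1 = 16.
φ(47) = 47 − 1 = 46.
Multiply: 10 · 12 · 16 · 46 = 88320.

88320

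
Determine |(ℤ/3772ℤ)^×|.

First factor: 3772 = 2^2 · 23 · 41.
φ(3772) = 3772 · (1 − 1/2) · (1 − 1/23) · (1 − 1/41)
       = 3772 · 880/1886 = 1760.

1760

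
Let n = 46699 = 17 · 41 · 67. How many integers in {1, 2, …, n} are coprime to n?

42240

φ(17) = 17 − 1 = 16.
φ(41) = 41 − 1 = 40.
φ(67) = 67 − 1 = 66.
φ(46699) = 16 × 40 × 66 = 42240.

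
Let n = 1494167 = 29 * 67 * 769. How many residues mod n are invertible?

φ(1494167) = 1494167 · (1 − 1/29) · (1 − 1/67) · (1 − 1/769)
       = 1494167 · 1419264/1494167 = 1419264.

1419264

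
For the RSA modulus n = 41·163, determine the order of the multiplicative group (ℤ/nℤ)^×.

For distinct primes, φ(pq) = (p−1)(q−1) = 40 × 162 = 6480.

6480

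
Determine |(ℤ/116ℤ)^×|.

Prime factorization: 116 = 2**2 * 29.
φ(2^2) = 2^1·(2−1) = 2·1 = 2.
φ(29) = 29 − 1 = 28.
Multiply: 2 · 28 = 56.

56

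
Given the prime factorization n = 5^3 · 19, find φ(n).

φ(2375) = 2375 · (1 − 1/5) · (1 − 1/19)
       = 2375 · 72/95 = 1800.

1800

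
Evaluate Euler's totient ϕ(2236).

1008

Prime factorization: 2236 = 2^2 · 13 · 43.
φ(2^2) = 2^1·(2−1) = 2·1 = 2.
φ(13) = 13 − 1 = 12.
φ(43) = 43 − 1 = 42.
φ(2236) = 2 × 12 × 42 = 1008.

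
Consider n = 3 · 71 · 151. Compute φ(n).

21000

φ(32163) = 32163 · (1 − 1/3) · (1 − 1/71) · (1 − 1/151)
       = 32163 · 21000/32163 = 21000.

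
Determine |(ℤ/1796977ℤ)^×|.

1375920

Prime factorization: 1796977 = 7^3 * 13^2 * 31.
φ(7^3) = 7^2·(7−1) = 49·6 = 294.
φ(13^2) = 13^2 − 13^1 = 169 − 13 = 156.
φ(31) = 31 − 1 = 30.
Since φ is multiplicative, φ(1796977) = 294 · 156 · 30 = 1375920.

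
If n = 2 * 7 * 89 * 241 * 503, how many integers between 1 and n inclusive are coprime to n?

φ(2) = 2 − 1 = 1.
φ(7) = 7 − 1 = 6.
φ(89) = 89 − 1 = 88.
φ(241) = 241 − 1 = 240.
φ(503) = 503 − 1 = 502.
Multiply: 1 · 6 · 88 · 240 · 502 = 63613440.

63613440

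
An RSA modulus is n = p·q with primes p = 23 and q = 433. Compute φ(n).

9504

φ(pq) = (p−1)(q−1) = 22 · 432 = 9504.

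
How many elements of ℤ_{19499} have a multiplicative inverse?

17280

First factor: 19499 = 17 * 31 * 37.
φ(17) = 17 − 1 = 16.
φ(31) = 31 − 1 = 30.
φ(37) = 37 − 1 = 36.
φ(19499) = 16 × 30 × 36 = 17280.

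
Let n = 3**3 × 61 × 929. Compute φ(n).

1002240

φ(3^3) = 3^3 − 3^2 = 27 − 9 = 18.
φ(61) = 61 − 1 = 60.
φ(929) = 929 − 1 = 928.
Since φ is multiplicative, φ(1530063) = 18 · 60 · 928 = 1002240.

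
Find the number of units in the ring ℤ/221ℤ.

Prime factorization: 221 = 13 * 17.
φ(221) = 221 · (1 − 1/13) · (1 − 1/17)
       = 221 · 192/221 = 192.

192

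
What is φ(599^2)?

φ(358801) = 358801 · (1 − 1/599)
       = 358801 · 598/599 = 358202.

358202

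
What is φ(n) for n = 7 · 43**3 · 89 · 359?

φ(17782297099) = 17782297099 · (1 − 1/7) · (1 − 1/43) · (1 − 1/89) · (1 − 1/359)
       = 17782297099 · 7939008/9617251 = 14679225792.

14679225792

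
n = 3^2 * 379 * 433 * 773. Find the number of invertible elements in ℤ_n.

φ(3^2) = 3^2 − 3^1 = 9 − 3 = 6.
φ(379) = 379 − 1 = 378.
φ(433) = 433 − 1 = 432.
φ(773) = 773 − 1 = 772.
Multiply: 6 · 378 · 432 · 772 = 756387072.

756387072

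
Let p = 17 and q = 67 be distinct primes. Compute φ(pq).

For distinct primes, φ(pq) = (p−1)(q−1) = 16 × 66 = 1056.

1056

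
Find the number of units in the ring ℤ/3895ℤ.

2880

Factor 3895: 3895 = 5 × 19 × 41.
φ(5) = 5 − 1 = 4.
φ(19) = 19 − 1 = 18.
φ(41) = 41 − 1 = 40.
Multiply: 4 · 18 · 40 = 2880.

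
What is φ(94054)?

43200

Factor 94054: 94054 = 2 × 31 × 37 × 41.
φ(2) = 2 − 1 = 1.
φ(31) = 31 − 1 = 30.
φ(37) = 37 − 1 = 36.
φ(41) = 41 − 1 = 40.
φ(94054) = 1 × 30 × 36 × 40 = 43200.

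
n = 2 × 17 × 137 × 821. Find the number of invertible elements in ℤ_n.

φ(3824218) = 3824218 · (1 − 1/2) · (1 − 1/17) · (1 − 1/137) · (1 − 1/821)
       = 3824218 · 1784320/3824218 = 1784320.

1784320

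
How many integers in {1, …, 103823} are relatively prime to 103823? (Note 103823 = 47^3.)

101614

φ(47^3) = 47^3 − 47^2 = 103823 − 2209 = 101614.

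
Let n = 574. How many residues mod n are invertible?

574 = 2 · 7 · 41.
φ(2) = 2 − 1 = 1.
φ(7) = 7 − 1 = 6.
φ(41) = 41 − 1 = 40.
Since φ is multiplicative, φ(574) = 1 · 6 · 40 = 240.

240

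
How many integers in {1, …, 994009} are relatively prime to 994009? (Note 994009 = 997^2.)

993012

φ(994009) = 994009 · (1 − 1/997)
       = 994009 · 996/997 = 993012.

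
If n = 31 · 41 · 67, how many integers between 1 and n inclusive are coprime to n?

φ(85157) = 85157 · (1 − 1/31) · (1 − 1/41) · (1 − 1/67)
       = 85157 · 79200/85157 = 79200.

79200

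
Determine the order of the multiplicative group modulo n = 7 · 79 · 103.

φ(7) = 7 − 1 = 6.
φ(79) = 79 − 1 = 78.
φ(103) = 103 − 1 = 102.
φ(56959) = 6 × 78 × 102 = 47736.

47736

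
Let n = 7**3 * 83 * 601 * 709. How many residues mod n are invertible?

10241078400

φ(7^3) = 7^3 − 7^2 = 343 − 49 = 294.
φ(83) = 83 − 1 = 82.
φ(601) = 601 − 1 = 600.
φ(709) = 709 − 1 = 708.
Multiply: 294 · 82 · 600 · 708 = 10241078400.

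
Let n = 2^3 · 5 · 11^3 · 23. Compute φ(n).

φ(2^3) = 2^3 − 2^2 = 8 − 4 = 4.
φ(5) = 5 − 1 = 4.
φ(11^3) = 11^2·(11−1) = 121·10 = 1210.
φ(23) = 23 − 1 = 22.
Since φ is multiplicative, φ(1224520) = 4 · 4 · 1210 · 22 = 425920.

425920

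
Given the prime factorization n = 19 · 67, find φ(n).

φ(19) = 19 − 1 = 18.
φ(67) = 67 − 1 = 66.
Since φ is multiplicative, φ(1273) = 18 · 66 = 1188.

1188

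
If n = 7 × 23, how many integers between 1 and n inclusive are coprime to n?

132

φ(161) = 161 · (1 − 1/7) · (1 − 1/23)
       = 161 · 132/161 = 132.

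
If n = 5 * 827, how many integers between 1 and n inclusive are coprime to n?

φ(4135) = 4135 · (1 − 1/5) · (1 − 1/827)
       = 4135 · 3304/4135 = 3304.

3304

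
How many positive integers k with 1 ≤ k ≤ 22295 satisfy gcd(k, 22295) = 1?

22295 = 5 * 7^3 * 13.
φ(5) = 5 − 1 = 4.
φ(7^3) = 7^2·(7−1) = 49·6 = 294.
φ(13) = 13 − 1 = 12.
Since φ is multiplicative, φ(22295) = 4 · 294 · 12 = 14112.

14112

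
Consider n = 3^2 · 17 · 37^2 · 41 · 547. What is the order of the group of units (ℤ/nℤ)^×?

φ(4697492139) = 4697492139 · (1 − 1/3) · (1 − 1/17) · (1 − 1/37) · (1 − 1/41) · (1 − 1/547)
       = 4697492139 · 25159680/42319749 = 2792724480.

2792724480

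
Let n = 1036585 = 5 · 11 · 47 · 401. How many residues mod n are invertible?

736000

φ(5) = 5 − 1 = 4.
φ(11) = 11 − 1 = 10.
φ(47) = 47 − 1 = 46.
φ(401) = 401 − 1 = 400.
Since φ is multiplicative, φ(1036585) = 4 · 10 · 46 · 400 = 736000.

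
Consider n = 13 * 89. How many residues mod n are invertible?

1056

φ(1157) = 1157 · (1 − 1/13) · (1 − 1/89)
       = 1157 · 1056/1157 = 1056.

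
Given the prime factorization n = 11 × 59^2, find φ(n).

φ(38291) = 38291 · (1 − 1/11) · (1 − 1/59)
       = 38291 · 580/649 = 34220.

34220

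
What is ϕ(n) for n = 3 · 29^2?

1624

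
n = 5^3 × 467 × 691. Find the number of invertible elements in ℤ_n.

32154000

φ(40337125) = 40337125 · (1 − 1/5) · (1 − 1/467) · (1 − 1/691)
       = 40337125 · 1286160/1613485 = 32154000.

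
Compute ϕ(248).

120

Factor 248: 248 = 2**3 · 31.
φ(248) = 248 · (1 − 1/2) · (1 − 1/31)
       = 248 · 30/62 = 120.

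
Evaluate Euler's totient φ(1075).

840

Factor 1075: 1075 = 5^2 · 43.
φ(1075) = 1075 · (1 − 1/5) · (1 − 1/43)
       = 1075 · 168/215 = 840.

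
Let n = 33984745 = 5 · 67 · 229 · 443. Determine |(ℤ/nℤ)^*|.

26604864

φ(5) = 5 − 1 = 4.
φ(67) = 67 − 1 = 66.
φ(229) = 229 − 1 = 228.
φ(443) = 443 − 1 = 442.
Since φ is multiplicative, φ(33984745) = 4 · 66 · 228 · 442 = 26604864.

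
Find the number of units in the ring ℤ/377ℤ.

336

377 = 13 · 29.
φ(13) = 13 − 1 = 12.
φ(29) = 29 − 1 = 28.
Multiply: 12 · 28 = 336.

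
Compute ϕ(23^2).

506

φ(529) = 529 · (1 − 1/23)
       = 529 · 22/23 = 506.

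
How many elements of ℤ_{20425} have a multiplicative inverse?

15120

First factor: 20425 = 5**2 · 19 · 43.
φ(20425) = 20425 · (1 − 1/5) · (1 − 1/19) · (1 − 1/43)
       = 20425 · 3024/4085 = 15120.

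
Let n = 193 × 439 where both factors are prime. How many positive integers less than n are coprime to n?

For distinct primes, φ(pq) = (p−1)(q−1) = 192 × 438 = 84096.

84096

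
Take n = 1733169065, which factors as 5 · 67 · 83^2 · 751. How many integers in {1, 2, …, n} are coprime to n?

1347588000

φ(1733169065) = 1733169065 · (1 − 1/5) · (1 − 1/67) · (1 − 1/83) · (1 − 1/751)
       = 1733169065 · 16236000/20881555 = 1347588000.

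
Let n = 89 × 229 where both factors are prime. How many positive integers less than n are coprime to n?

φ(pq) = (p−1)(q−1) = 88 · 228 = 20064.

20064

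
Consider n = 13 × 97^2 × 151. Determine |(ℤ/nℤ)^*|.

φ(18469867) = 18469867 · (1 − 1/13) · (1 − 1/97) · (1 − 1/151)
       = 18469867 · 172800/190411 = 16761600.

16761600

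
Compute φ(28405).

19008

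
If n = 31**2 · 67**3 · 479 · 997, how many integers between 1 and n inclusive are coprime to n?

φ(31^2) = 31^2 − 31^1 = 961 − 31 = 930.
φ(67^3) = 67^3 − 67^2 = 300763 − 4489 = 296274.
φ(479) = 479 − 1 = 478.
φ(997) = 997 − 1 = 996.
Since φ is multiplicative, φ(138031582626809) = 930 · 296274 · 478 · 996 = 131178821384160.

131178821384160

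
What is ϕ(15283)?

Prime factorization: 15283 = 17 · 29 · 31.
φ(15283) = 15283 · (1 − 1/17) · (1 − 1/29) · (1 − 1/31)
       = 15283 · 13440/15283 = 13440.

13440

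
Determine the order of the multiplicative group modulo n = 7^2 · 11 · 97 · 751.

φ(39264533) = 39264533 · (1 − 1/7) · (1 − 1/11) · (1 − 1/97) · (1 − 1/751)
       = 39264533 · 4320000/5609219 = 30240000.

30240000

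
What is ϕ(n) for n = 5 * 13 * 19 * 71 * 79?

φ(6927115) = 6927115 · (1 − 1/5) · (1 − 1/13) · (1 − 1/19) · (1 − 1/71) · (1 − 1/79)
       = 6927115 · 4717440/6927115 = 4717440.

4717440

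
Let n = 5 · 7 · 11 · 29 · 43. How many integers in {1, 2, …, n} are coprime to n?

282240

φ(5) = 5 − 1 = 4.
φ(7) = 7 − 1 = 6.
φ(11) = 11 − 1 = 10.
φ(29) = 29 − 1 = 28.
φ(43) = 43 − 1 = 42.
Multiply: 4 · 6 · 10 · 28 · 42 = 282240.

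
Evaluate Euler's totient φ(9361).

7920

Prime factorization: 9361 = 11 · 23 · 37.
φ(9361) = 9361 · (1 − 1/11) · (1 − 1/23) · (1 − 1/37)
       = 9361 · 7920/9361 = 7920.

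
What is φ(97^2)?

9312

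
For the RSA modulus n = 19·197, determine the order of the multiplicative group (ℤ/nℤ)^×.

3528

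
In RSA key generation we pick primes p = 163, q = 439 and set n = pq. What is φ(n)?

For distinct primes, φ(pq) = (p−1)(q−1) = 162 × 438 = 70956.

70956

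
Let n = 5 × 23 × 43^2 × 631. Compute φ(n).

100124640

φ(134172685) = 134172685 · (1 − 1/5) · (1 − 1/23) · (1 − 1/43) · (1 − 1/631)
       = 134172685 · 2328480/3120295 = 100124640.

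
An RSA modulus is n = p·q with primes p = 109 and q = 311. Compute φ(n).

33480

φ(33899) = 33899 · (1 − 1/109) · (1 − 1/311)
       = 33899 · 33480/33899 = 33480.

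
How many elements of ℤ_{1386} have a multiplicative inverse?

360

1386 = 2 · 3**2 · 7 · 11.
φ(2) = 2 − 1 = 1.
φ(3^2) = 3^2 − 3^1 = 9 − 3 = 6.
φ(7) = 7 − 1 = 6.
φ(11) = 11 − 1 = 10.
Multiply: 1 · 6 · 6 · 10 = 360.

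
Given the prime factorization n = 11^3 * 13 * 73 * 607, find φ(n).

633536640

φ(11^3) = 11^2·(11−1) = 121·10 = 1210.
φ(13) = 13 − 1 = 12.
φ(73) = 73 − 1 = 72.
φ(607) = 607 − 1 = 606.
φ(766713233) = 1210 × 12 × 72 × 606 = 633536640.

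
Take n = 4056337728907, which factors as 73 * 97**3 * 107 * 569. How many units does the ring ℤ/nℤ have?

φ(4056337728907) = 4056337728907 · (1 − 1/73) · (1 − 1/97) · (1 − 1/107) · (1 − 1/569)
       = 4056337728907 · 416157696/431112523 = 3915627761664.

3915627761664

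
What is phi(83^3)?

564898

φ(571787) = 571787 · (1 − 1/83)
       = 571787 · 82/83 = 564898.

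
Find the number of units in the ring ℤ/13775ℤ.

10080

13775 = 5^2 × 19 × 29.
φ(5^2) = 5^1·(5−1) = 5·4 = 20.
φ(19) = 19 − 1 = 18.
φ(29) = 29 − 1 = 28.
Multiply: 20 · 18 · 28 = 10080.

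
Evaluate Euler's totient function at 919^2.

φ(844561) = 844561 · (1 − 1/919)
       = 844561 · 918/919 = 843642.

843642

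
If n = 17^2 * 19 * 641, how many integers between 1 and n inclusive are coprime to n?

φ(17^2) = 17^2 − 17^1 = 289 − 17 = 272.
φ(19) = 19 − 1 = 18.
φ(641) = 641 − 1 = 640.
Multiply: 272 · 18 · 640 = 3133440.

3133440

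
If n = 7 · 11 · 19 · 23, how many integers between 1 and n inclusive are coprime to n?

φ(7) = 7 − 1 = 6.
φ(11) = 11 − 1 = 10.
φ(19) = 19 − 1 = 18.
φ(23) = 23 − 1 = 22.
Since φ is multiplicative, φ(33649) = 6 · 10 · 18 · 22 = 23760.

23760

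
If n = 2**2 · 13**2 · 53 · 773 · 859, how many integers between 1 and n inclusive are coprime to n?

10746388224

φ(2^2) = 2^1·(2−1) = 2·1 = 2.
φ(13^2) = 13^1·(13−1) = 13·12 = 156.
φ(53) = 53 − 1 = 52.
φ(773) = 773 − 1 = 772.
φ(859) = 859 − 1 = 858.
Multiply: 2 · 156 · 52 · 772 · 858 = 10746388224.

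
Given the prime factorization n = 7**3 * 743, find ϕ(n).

φ(7^3) = 7^2·(7−1) = 49·6 = 294.
φ(743) = 743 − 1 = 742.
Since φ is multiplicative, φ(254849) = 294 · 742 = 218148.

218148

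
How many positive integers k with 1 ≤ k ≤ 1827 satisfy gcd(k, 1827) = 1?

1008

Factor 1827: 1827 = 3^2 · 7 · 29.
φ(3^2) = 3^1·(3−1) = 3·2 = 6.
φ(7) = 7 − 1 = 6.
φ(29) = 29 − 1 = 28.
Since φ is multiplicative, φ(1827) = 6 · 6 · 28 = 1008.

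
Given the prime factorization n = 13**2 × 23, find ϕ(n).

3432

φ(13^2) = 13^2 − 13^1 = 169 − 13 = 156.
φ(23) = 23 − 1 = 22.
φ(3887) = 156 × 22 = 3432.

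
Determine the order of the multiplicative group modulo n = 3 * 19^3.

12996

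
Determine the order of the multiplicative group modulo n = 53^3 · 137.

19865248

φ(20396149) = 20396149 · (1 − 1/53) · (1 − 1/137)
       = 20396149 · 7072/7261 = 19865248.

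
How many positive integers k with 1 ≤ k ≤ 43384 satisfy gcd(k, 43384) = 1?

17920

43384 = 2^3 · 11 · 17 · 29.
φ(43384) = 43384 · (1 − 1/2) · (1 − 1/11) · (1 − 1/17) · (1 − 1/29)
       = 43384 · 4480/10846 = 17920.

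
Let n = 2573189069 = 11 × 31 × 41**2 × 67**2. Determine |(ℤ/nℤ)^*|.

φ(2573189069) = 2573189069 · (1 − 1/11) · (1 − 1/31) · (1 − 1/41) · (1 − 1/67)
       = 2573189069 · 792000/936727 = 2175624000.

2175624000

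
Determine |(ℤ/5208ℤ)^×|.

Prime factorization: 5208 = 2**3 × 3 × 7 × 31.
φ(2^3) = 2^2·(2−1) = 4·1 = 4.
φ(3) = 3 − 1 = 2.
φ(7) = 7 − 1 = 6.
φ(31) = 31 − 1 = 30.
Multiply: 4 · 2 · 6 · 30 = 1440.

1440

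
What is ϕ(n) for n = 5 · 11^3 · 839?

φ(5) = 5 − 1 = 4.
φ(11^3) = 11^3 − 11^2 = 1331 − 121 = 1210.
φ(839) = 839 − 1 = 838.
Multiply: 4 · 1210 · 838 = 4055920.

4055920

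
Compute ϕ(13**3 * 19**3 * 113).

φ(13^3) = 13^3 − 13^2 = 2197 − 169 = 2028.
φ(19^3) = 19^2·(19−1) = 361·18 = 6498.
φ(113) = 113 − 1 = 112.
Since φ is multiplicative, φ(1702822199) = 2028 · 6498 · 112 = 1475929728.

1475929728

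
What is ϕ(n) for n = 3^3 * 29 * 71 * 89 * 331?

1024531200

φ(3^3) = 3^3 − 3^2 = 27 − 9 = 18.
φ(29) = 29 − 1 = 28.
φ(71) = 71 − 1 = 70.
φ(89) = 89 − 1 = 88.
φ(331) = 331 − 1 = 330.
φ(1637714187) = 18 × 28 × 70 × 88 × 330 = 1024531200.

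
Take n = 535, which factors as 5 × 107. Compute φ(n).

424

φ(5) = 5 − 1 = 4.
φ(107) = 107 − 1 = 106.
Multiply: 4 · 106 = 424.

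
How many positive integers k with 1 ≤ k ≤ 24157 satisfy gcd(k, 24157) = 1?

18816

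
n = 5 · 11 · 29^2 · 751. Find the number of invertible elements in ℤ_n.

24360000

φ(34737505) = 34737505 · (1 − 1/5) · (1 − 1/11) · (1 − 1/29) · (1 − 1/751)
       = 34737505 · 840000/1197845 = 24360000.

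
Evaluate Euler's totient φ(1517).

1440

First factor: 1517 = 37 · 41.
φ(1517) = 1517 · (1 − 1/37) · (1 − 1/41)
       = 1517 · 1440/1517 = 1440.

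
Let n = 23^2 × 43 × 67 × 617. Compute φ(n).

φ(23^2) = 23^1·(23−1) = 23·22 = 506.
φ(43) = 43 − 1 = 42.
φ(67) = 67 − 1 = 66.
φ(617) = 617 − 1 = 616.
Since φ is multiplicative, φ(940338233) = 506 · 42 · 66 · 616 = 864021312.

864021312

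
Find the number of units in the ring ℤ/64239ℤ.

First factor: 64239 = 3 · 7^2 · 19 · 23.
φ(3) = 3 − 1 = 2.
φ(7^2) = 7^1·(7−1) = 7·6 = 42.
φ(19) = 19 − 1 = 18.
φ(23) = 23 − 1 = 22.
Since φ is multiplicative, φ(64239) = 2 · 42 · 18 · 22 = 33264.

33264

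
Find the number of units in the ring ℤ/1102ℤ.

504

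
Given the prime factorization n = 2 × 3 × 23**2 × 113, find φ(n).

φ(2) = 2 − 1 = 1.
φ(3) = 3 − 1 = 2.
φ(23^2) = 23^1·(23−1) = 23·22 = 506.
φ(113) = 113 − 1 = 112.
φ(358662) = 1 × 2 × 506 × 112 = 113344.

113344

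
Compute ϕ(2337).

2337 = 3 · 19 · 41.
φ(3) = 3 − 1 = 2.
φ(19) = 19 − 1 = 18.
φ(41) = 41 − 1 = 40.
Multiply: 2 · 18 · 40 = 1440.

1440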